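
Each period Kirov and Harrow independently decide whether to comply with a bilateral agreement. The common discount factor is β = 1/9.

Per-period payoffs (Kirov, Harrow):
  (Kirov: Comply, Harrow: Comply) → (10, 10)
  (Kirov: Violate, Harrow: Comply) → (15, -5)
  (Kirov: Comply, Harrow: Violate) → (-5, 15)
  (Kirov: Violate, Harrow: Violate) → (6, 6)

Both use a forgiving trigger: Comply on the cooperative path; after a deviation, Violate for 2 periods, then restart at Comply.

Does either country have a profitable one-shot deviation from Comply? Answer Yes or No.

IC: β+…+β^2 ≥ (15−10)/(10−6) = 5/4.
At β = 1/9: partial sum = 0.1235 < 1.2500. Cooperation not sustainable.

Yes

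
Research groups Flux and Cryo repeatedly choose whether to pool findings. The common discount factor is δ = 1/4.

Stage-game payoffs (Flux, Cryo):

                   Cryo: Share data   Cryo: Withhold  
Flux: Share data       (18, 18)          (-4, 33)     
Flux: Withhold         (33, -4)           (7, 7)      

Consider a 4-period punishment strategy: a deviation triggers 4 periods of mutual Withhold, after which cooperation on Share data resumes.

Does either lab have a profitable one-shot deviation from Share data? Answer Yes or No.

Yes

IC: δ+…+δ^4 ≥ (33−18)/(18−7) = 15/11.
At δ = 1/4: partial sum = 0.3320 < 1.3636. Cooperation not sustainable.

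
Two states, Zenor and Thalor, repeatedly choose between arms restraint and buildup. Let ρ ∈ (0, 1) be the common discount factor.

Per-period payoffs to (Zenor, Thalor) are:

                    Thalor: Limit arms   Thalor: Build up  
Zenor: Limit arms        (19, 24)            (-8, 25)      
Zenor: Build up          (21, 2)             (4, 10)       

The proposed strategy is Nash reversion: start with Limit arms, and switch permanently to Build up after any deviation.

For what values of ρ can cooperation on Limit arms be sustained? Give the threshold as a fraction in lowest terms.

2/17

Zenor's threshold: (21−19)/(21−4) = 2/17.
Thalor's threshold: (25−24)/(25−10) = 1/15.
2/17 > 1/15, so Zenor binds and ρ* = 2/17.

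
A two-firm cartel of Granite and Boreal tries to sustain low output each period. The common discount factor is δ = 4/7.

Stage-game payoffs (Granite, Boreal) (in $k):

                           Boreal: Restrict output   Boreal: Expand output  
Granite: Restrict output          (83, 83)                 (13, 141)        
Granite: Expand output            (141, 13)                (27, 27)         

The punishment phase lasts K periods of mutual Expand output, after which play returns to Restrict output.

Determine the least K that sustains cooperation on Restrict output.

Need Σ_{k=1}^{K} δ^k ≥ (141−83)/(83−27) = 1.0357 at δ = 4/7.
At K = 2 the sum is 0.8980 < 1.0357; at K = 3 it is 1.0845 ≥ 1.0357.
So the minimum punishment length is K = 3.

3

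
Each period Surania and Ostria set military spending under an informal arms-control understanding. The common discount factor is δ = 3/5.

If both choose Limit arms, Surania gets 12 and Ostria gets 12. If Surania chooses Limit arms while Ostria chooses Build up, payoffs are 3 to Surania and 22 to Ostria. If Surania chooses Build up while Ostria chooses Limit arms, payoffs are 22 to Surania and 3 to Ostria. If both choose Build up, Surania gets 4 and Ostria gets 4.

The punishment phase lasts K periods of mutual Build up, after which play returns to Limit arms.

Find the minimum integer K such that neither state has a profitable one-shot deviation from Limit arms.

Need Σ_{k=1}^{K} δ^k ≥ (22−12)/(12−4) = 1.2500 at δ = 3/5.
At K = 3 the sum is 1.1760 < 1.2500; at K = 4 it is 1.3056 ≥ 1.2500.
So the minimum punishment length is K = 4.

4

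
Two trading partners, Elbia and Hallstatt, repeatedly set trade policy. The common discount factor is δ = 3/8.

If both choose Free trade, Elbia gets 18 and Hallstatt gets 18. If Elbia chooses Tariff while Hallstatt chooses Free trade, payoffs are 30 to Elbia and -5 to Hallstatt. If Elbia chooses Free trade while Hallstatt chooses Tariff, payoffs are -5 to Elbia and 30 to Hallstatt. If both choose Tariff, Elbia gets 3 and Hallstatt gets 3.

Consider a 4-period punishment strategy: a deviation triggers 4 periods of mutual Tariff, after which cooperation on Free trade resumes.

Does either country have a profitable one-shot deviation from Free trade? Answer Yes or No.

IC: δ+…+δ^4 ≥ (30−18)/(18−3) = 4/5.
At δ = 3/8: partial sum = 0.5881 < 0.8000. Cooperation not sustainable.

Yes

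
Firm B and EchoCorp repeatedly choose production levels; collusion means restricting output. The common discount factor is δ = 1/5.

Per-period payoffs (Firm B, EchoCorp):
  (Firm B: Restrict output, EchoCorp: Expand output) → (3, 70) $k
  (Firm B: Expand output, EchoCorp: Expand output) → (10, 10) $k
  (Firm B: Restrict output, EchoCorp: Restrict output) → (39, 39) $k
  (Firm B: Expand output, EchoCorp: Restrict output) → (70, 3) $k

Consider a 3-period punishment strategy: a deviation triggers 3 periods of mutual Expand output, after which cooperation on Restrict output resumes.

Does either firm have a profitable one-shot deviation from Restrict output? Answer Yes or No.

Yes

IC: δ+…+δ^3 ≥ (70−39)/(39−10) = 31/29.
At δ = 1/5: partial sum = 0.2480 < 1.0690. Cooperation not sustainable.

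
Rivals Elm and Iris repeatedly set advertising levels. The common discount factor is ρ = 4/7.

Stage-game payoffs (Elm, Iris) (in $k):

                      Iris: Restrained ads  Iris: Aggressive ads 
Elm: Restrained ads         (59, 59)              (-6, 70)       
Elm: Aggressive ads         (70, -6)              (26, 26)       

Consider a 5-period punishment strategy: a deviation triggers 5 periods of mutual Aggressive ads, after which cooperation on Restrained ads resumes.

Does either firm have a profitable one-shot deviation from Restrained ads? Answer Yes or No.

No

A one-shot deviation gives 70 now, then 26 for 5 periods, then back to 59.
Gain from deviating: (70−59) today; loss: (59−26) in each of the next 5 periods.
No-deviation condition: (59−26)(ρ+…+ρ^5) ≥ 70−59, i.e. ρ+…+ρ^5 ≥ 1/3.
At ρ = 4/7: ρ+…+ρ^5 = 1.2521 ≥ 0.3333.
So cooperation is sustainable.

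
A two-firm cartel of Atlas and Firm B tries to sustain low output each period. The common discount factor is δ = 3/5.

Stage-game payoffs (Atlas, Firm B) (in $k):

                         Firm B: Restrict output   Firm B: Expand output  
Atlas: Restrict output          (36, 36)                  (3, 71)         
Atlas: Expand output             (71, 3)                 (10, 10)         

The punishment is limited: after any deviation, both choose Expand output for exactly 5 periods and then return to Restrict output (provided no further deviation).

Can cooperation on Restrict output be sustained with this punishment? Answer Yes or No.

Comparing payoff streams over the 6 periods until play realigns: cooperate → 36(1+δ+…+δ^5); deviate → 71 + 10(δ+…+δ^5).
Cooperation is sustained iff (36−10)(δ+…+δ^5) ≥ 71−36.
δ+…+δ^5 = 3/5·(1−(3/5)^5)/(1−3/5) = 1.3834, and (71−36)/(36−10) = 1.3462.
1.3834 ≥ 1.3462, so cooperation is sustainable.

Yes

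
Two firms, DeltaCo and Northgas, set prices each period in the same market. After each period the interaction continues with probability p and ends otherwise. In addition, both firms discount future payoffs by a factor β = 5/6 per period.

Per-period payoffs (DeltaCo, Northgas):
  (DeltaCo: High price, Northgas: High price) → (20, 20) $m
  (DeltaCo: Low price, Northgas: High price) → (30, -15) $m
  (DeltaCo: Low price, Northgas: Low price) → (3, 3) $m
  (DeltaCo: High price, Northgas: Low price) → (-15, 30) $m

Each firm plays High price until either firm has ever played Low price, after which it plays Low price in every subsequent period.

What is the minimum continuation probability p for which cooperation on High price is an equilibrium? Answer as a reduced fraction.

Expected continuation weight on next period's payoff is β·p = 5/6·p, which plays the role of the discount factor.
Cooperation requires 5/6·p ≥ (30−20)/(30−3) = 10/27, hence p ≥ 4/9.

4/9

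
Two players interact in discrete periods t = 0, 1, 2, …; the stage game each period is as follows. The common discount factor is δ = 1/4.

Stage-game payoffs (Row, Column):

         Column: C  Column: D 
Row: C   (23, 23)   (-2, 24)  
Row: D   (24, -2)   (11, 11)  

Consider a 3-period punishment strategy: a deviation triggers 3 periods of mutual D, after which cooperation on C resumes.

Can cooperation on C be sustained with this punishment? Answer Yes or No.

A one-shot deviation gives 24 now, then 11 for 3 periods, then back to 23.
Gain from deviating: (24−23) today; loss: (23−11) in each of the next 3 periods.
No-deviation condition: (23−11)(δ+…+δ^3) ≥ 24−23, i.e. δ+…+δ^3 ≥ 1/12.
At δ = 1/4: δ+…+δ^3 = 0.3281 ≥ 0.0833.
So cooperation is sustainable.

Yes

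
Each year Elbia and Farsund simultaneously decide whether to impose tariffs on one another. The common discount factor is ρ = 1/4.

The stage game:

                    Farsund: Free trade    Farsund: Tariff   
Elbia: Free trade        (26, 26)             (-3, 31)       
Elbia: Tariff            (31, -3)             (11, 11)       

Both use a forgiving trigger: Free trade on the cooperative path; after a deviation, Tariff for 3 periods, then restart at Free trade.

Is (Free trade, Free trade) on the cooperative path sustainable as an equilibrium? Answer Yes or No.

No

IC: ρ+…+ρ^3 ≥ (31−26)/(26−11) = 1/3.
At ρ = 1/4: partial sum = 0.3281 < 0.3333. Cooperation not sustainable.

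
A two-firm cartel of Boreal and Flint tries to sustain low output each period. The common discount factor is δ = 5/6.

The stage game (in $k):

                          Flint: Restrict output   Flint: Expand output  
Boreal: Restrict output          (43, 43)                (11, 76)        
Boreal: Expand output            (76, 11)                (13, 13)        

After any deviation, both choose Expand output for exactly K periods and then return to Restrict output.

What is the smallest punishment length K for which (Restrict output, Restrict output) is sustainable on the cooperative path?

Need Σ_{k=1}^{K} δ^k ≥ (76−43)/(43−13) = 1.1000 at δ = 5/6.
At K = 1 the sum is 0.8333 < 1.1000; at K = 2 it is 1.5278 ≥ 1.1000.
So the minimum punishment length is K = 2.

2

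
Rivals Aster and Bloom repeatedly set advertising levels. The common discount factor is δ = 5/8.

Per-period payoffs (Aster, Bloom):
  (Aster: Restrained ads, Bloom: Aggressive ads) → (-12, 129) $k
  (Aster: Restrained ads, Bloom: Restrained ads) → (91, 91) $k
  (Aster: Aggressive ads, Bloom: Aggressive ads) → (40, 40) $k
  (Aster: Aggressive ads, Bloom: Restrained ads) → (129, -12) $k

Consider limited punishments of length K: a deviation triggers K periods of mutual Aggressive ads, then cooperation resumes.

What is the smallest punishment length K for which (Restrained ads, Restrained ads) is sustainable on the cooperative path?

2

No profitable deviation requires (91−40)(δ+…+δ^K) ≥ 129−91, i.e. δ+…+δ^K ≥ 38/51 ≈ 0.7451.
With δ = 5/8, the partial sums are K=1: 0.6250, K=2: 1.0156.
K = 2 is the first length at which the sum reaches 0.7451.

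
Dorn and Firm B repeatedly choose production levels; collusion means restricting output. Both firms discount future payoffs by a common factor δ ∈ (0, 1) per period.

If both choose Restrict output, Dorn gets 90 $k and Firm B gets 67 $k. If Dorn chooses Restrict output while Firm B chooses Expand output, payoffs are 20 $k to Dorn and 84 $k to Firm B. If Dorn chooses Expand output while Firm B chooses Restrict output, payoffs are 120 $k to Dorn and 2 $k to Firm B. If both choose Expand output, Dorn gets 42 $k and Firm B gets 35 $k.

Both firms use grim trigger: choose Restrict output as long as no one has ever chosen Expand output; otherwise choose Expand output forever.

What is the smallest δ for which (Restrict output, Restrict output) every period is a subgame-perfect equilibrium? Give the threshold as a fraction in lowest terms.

Dorn: cooperation gives 90 each period; deviation gives 120 once then 42 forever.
  90/(1−δ) ≥ 120 + 42δ/(1−δ) ⇒ δ ≥ 30/78 = 5/13.
Firm B: cooperation gives 67 each period; deviation gives 84 once then 35 forever.
  δ ≥ 17/49.
Both must hold, so the binding constraint is Dorn's: δ ≥ 5/13.

5/13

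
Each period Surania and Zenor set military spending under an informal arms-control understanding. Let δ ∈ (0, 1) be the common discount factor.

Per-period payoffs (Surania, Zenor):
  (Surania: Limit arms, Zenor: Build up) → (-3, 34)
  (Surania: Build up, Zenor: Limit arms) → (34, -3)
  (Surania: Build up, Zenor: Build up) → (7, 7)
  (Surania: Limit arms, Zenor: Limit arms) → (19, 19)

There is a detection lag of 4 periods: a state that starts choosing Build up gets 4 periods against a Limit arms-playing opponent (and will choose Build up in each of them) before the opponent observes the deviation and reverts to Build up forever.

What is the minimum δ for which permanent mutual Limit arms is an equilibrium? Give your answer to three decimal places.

0.863

Deviating for the 4 undetected periods gains 34−19 = 15 per period over cooperation, then loses 19−7 = 12 per period forever once punishment starts.
Gain: 15(1 + δ + … + δ^3); loss: 12·δ^4/(1−δ).
No profitable deviation ⇔ 15(1−δ^4) ≤ 12·δ^4, i.e. δ^4 ≥ 15/(15+12) = 5/9.
Hence δ ≥ (5/9)^(1/4) ≈ 0.863.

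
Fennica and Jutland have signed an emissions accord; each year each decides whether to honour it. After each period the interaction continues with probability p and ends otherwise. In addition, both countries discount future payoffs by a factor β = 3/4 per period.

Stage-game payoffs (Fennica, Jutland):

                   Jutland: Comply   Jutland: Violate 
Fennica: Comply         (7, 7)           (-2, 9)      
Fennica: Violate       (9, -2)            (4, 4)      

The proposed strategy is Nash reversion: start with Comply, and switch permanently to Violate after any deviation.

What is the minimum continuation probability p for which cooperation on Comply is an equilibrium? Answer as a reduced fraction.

With continuation probability p and discount β, the effective per-period discount factor is βp.
Grim-trigger IC: βp ≥ (9−7)/(9−4) = 2/5.
So p ≥ (2/5)/(3/4) = 8/15.

8/15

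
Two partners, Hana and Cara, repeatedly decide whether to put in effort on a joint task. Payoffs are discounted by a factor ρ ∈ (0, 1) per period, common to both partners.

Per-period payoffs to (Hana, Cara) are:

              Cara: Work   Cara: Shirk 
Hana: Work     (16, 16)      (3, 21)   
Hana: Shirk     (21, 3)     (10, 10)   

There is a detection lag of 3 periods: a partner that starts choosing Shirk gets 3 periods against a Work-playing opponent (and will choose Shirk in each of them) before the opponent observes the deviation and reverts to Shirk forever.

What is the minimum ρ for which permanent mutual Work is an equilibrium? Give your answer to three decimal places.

The best deviation is to choose Shirk for all 3 undetected periods, earning 21 each, then 10 forever once detected.
Deviation value: 21(1−ρ^3)/(1−ρ) + 10ρ^3/(1−ρ); cooperation value: 16/(1−ρ).
IC: 16 ≥ 21(1−ρ^3) + 10ρ^3 = 21 − 11ρ^3.
So ρ^3 ≥ 5/11, giving ρ ≥ (5/11)^(1/3) ≈ 0.769.

0.769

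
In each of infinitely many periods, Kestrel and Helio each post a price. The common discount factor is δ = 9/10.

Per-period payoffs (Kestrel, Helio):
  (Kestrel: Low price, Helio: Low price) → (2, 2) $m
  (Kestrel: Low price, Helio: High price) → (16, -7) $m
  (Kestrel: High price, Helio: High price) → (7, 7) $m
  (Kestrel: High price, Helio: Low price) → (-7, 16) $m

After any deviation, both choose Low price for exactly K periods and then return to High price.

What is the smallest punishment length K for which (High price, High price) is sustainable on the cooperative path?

IC: δ(1−δ^K)/(1−δ) ≥ (16−7)/(7−2) = 9/5.
With δ = 9/10: need 1 − δ^K ≥ 9/5·(1−9/10)/(9/10), i.e. δ^K ≤ 0.8000.
Since (9/10)^2 = 0.8100 and (9/10)^3 = 0.7290, the smallest such K is 3.

3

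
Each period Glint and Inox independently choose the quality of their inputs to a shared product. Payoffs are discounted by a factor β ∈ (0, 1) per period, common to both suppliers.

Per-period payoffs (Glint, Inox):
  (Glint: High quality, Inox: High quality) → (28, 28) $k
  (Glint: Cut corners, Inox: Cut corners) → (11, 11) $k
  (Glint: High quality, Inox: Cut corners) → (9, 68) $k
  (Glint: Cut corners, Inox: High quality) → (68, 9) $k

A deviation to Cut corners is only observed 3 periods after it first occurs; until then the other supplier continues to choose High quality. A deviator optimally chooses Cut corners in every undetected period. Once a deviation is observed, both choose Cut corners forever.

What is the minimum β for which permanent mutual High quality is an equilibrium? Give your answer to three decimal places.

0.889

A deviator earns 68 for 3 periods, then 11 forever; cooperating earns 28 forever. Multiplying the IC by (1−β):
28 ≥ 68(1−β^3) + 11β^3, so 57·β^3 ≥ 40 and β^3 ≥ 40/57.
β ≥ (40/57)^(1/3) ≈ 0.889.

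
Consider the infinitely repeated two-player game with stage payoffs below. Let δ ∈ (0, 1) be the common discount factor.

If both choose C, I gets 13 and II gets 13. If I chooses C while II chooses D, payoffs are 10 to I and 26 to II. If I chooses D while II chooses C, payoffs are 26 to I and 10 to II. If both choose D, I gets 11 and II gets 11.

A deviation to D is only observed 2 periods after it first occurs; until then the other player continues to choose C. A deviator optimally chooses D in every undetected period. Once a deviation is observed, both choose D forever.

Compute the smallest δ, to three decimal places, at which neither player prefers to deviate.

0.931

A deviator earns 26 for 2 periods, then 11 forever; cooperating earns 13 forever. Multiplying the IC by (1−δ):
13 ≥ 26(1−δ^2) + 11δ^2, so 15·δ^2 ≥ 13 and δ^2 ≥ 13/15.
δ ≥ (13/15)^(1/2) ≈ 0.931.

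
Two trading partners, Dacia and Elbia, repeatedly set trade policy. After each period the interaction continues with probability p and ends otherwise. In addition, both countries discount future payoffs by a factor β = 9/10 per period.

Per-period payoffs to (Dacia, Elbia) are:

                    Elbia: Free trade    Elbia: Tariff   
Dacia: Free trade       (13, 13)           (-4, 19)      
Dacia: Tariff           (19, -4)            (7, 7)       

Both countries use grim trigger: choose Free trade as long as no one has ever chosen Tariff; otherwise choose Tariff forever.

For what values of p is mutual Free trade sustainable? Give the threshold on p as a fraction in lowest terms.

5/9

Expected continuation weight on next period's payoff is β·p = 9/10·p, which plays the role of the discount factor.
Cooperation requires 9/10·p ≥ (19−13)/(19−7) = 1/2, hence p ≥ 5/9.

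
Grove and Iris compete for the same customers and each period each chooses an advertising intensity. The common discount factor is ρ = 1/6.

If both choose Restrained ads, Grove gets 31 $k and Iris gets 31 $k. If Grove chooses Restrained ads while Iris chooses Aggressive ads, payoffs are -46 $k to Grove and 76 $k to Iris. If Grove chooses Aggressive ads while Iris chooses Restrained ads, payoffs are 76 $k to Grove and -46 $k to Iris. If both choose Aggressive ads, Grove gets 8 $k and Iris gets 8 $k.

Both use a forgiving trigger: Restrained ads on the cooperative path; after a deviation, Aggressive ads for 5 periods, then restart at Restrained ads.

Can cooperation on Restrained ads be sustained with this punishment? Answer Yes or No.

No

Comparing payoff streams over the 6 periods until play realigns: cooperate → 31(1+ρ+…+ρ^5); deviate → 76 + 8(ρ+…+ρ^5).
Cooperation is sustained iff (31−8)(ρ+…+ρ^5) ≥ 76−31.
ρ+…+ρ^5 = 1/6·(1−(1/6)^5)/(1−1/6) = 0.2000, and (76−31)/(31−8) = 1.9565.
0.2000 < 1.9565, so cooperation is not sustainable.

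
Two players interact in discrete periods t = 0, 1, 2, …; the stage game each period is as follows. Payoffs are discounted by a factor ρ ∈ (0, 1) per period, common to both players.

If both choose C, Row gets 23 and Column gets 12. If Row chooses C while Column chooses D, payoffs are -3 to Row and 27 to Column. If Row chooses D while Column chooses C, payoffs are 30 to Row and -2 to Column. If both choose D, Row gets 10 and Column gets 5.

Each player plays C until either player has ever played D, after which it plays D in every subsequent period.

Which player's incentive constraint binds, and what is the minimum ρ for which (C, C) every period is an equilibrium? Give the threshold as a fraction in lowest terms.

For Row: deviation gain 30−23 = 7, per-period punishment loss 23−10 = 13. IC gives ρ ≥ 7/20.
For Column: gain 15, loss 7 per period, so ρ ≥ 15/22.
The tighter constraint is Column's, so cooperation needs ρ ≥ 15/22.

Column; ρ ≥ 15/22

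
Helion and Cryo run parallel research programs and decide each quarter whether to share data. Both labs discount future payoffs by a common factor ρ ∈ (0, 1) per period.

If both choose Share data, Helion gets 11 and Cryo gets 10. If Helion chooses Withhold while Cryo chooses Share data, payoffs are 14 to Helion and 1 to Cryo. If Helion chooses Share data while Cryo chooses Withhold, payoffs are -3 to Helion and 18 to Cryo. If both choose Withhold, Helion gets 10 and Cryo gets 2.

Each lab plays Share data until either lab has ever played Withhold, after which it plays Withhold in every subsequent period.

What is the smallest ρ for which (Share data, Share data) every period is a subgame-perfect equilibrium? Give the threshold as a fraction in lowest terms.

3/4

For Helion: deviation gain 14−11 = 3, per-period punishment loss 11−10 = 1. IC gives ρ ≥ 3/4.
For Cryo: gain 8, loss 8 per period, so ρ ≥ 8/16 = 1/2.
The tighter constraint is Helion's, so cooperation needs ρ ≥ 3/4.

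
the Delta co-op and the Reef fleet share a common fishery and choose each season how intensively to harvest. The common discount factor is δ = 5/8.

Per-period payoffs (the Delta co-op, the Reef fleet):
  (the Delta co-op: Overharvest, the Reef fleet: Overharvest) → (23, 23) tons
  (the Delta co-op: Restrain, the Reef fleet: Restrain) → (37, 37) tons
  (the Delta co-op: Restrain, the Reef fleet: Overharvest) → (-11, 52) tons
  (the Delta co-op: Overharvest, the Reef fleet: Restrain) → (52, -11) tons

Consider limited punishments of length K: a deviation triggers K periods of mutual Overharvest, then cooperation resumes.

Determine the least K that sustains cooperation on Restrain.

IC: δ(1−δ^K)/(1−δ) ≥ (52−37)/(37−23) = 15/14.
With δ = 5/8: need 1 − δ^K ≥ 15/14·(1−5/8)/(5/8), i.e. δ^K ≤ 0.3571.
Since (5/8)^2 = 0.3906 and (5/8)^3 = 0.2441, the smallest such K is 3.

3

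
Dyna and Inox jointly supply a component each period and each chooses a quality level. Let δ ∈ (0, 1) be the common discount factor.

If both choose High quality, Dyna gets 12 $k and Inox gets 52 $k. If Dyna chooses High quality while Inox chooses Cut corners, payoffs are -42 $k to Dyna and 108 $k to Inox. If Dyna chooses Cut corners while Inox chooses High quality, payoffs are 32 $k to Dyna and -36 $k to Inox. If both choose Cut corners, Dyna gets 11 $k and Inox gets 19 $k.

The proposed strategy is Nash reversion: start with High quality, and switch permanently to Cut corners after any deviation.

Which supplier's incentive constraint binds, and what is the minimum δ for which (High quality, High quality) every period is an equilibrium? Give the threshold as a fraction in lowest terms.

Dyna: cooperation gives 12 each period; deviation gives 32 once then 11 forever.
  12/(1−δ) ≥ 32 + 11δ/(1−δ) ⇒ δ ≥ 20/21.
Inox: cooperation gives 52 each period; deviation gives 108 once then 19 forever.
  δ ≥ 56/89.
Both must hold, so the binding constraint is Dyna's: δ ≥ 20/21.

Dyna; δ ≥ 20/21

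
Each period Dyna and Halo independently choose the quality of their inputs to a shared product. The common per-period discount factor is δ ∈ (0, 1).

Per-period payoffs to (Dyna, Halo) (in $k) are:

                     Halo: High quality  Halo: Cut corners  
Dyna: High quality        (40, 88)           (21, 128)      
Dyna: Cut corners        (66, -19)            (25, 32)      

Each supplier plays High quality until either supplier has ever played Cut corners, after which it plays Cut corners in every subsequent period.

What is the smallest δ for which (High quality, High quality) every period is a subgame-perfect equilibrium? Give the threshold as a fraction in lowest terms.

26/41

For Dyna: deviation gain 66−40 = 26, per-period punishment loss 40−25 = 15. IC gives δ ≥ 26/41.
For Halo: gain 40, loss 56 per period, so δ ≥ 40/96 = 5/12.
The tighter constraint is Dyna's, so cooperation needs δ ≥ 26/41.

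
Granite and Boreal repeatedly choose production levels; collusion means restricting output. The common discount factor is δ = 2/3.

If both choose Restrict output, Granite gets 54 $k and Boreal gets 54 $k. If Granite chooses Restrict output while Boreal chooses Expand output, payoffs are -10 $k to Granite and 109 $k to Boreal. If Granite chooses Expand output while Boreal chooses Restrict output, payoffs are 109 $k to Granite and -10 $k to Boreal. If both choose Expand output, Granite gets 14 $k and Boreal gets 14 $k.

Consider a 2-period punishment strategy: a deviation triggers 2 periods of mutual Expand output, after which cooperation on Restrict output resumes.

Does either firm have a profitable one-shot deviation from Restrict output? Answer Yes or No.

Comparing payoff streams over the 3 periods until play realigns: cooperate → 54(1+δ+…+δ^2); deviate → 109 + 14(δ+…+δ^2).
Cooperation is sustained iff (54−14)(δ+…+δ^2) ≥ 109−54.
δ+…+δ^2 = 2/3·(1−(2/3)^2)/(1−2/3) = 1.1111, and (109−54)/(54−14) = 1.3750.
1.1111 < 1.3750, so cooperation is not sustainable.

Yes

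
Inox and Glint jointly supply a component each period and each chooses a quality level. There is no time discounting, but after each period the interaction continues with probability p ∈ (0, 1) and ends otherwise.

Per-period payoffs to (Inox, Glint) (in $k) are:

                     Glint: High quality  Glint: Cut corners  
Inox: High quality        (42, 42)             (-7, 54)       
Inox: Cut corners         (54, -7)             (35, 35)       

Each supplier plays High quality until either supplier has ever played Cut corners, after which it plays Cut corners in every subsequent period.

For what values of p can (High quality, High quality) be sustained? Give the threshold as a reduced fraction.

Expected cooperation value is 42 + p·42 + p²·42 + … = 42/(1−p); deviation gives 54 + p·35/(1−p).
42 ≥ 54(1−p) + 35p ⇒ 19p ≥ 12 ⇒ p ≥ 12/19.

12/19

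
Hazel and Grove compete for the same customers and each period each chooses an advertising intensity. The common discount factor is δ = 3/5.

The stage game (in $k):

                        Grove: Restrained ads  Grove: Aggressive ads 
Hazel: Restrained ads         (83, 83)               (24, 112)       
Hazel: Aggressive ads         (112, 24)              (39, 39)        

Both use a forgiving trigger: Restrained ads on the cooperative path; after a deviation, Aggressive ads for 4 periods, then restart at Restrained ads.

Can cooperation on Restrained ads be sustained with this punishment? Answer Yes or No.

Yes

Comparing payoff streams over the 5 periods until play realigns: cooperate → 83(1+δ+…+δ^4); deviate → 112 + 39(δ+…+δ^4).
Cooperation is sustained iff (83−39)(δ+…+δ^4) ≥ 112−83.
δ+…+δ^4 = 3/5·(1−(3/5)^4)/(1−3/5) = 1.3056, and (112−83)/(83−39) = 0.6591.
1.3056 ≥ 0.6591, so cooperation is sustainable.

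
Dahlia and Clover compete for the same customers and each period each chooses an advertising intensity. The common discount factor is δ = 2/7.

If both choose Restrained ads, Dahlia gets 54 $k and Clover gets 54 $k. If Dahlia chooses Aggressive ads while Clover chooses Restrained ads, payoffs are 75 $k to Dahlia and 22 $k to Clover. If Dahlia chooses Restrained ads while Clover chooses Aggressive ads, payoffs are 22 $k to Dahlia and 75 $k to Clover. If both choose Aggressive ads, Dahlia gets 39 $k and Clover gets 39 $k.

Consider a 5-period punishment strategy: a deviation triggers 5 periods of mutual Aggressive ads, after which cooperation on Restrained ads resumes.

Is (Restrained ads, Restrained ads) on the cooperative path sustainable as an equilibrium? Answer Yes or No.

A one-shot deviation gives 75 now, then 39 for 5 periods, then back to 54.
Gain from deviating: (75−54) today; loss: (54−39) in each of the next 5 periods.
No-deviation condition: (54−39)(δ+…+δ^5) ≥ 75−54, i.e. δ+…+δ^5 ≥ 7/5.
At δ = 2/7: δ+…+δ^5 = 0.3992 < 1.4000.
So cooperation is not sustainable.

No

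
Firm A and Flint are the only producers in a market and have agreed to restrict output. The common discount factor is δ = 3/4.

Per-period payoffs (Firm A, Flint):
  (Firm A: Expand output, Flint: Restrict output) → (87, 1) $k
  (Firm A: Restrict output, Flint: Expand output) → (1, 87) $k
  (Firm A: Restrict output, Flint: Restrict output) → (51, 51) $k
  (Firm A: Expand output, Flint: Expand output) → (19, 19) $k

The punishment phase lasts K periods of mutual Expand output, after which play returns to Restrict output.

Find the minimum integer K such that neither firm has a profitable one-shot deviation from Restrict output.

IC: δ(1−δ^K)/(1−δ) ≥ (87−51)/(51−19) = 9/8.
With δ = 3/4: need 1 − δ^K ≥ 9/8·(1−3/4)/(3/4), i.e. δ^K ≤ 0.6250.
Since (3/4)^1 = 0.7500 and (3/4)^2 = 0.5625, the smallest such K is 2.

2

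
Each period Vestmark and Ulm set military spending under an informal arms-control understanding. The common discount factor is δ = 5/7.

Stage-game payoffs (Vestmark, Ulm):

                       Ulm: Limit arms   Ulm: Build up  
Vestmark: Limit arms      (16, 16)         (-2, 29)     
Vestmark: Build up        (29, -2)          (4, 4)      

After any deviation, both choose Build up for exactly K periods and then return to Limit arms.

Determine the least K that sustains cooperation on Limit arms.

Need Σ_{k=1}^{K} δ^k ≥ (29−16)/(16−4) = 1.0833 at δ = 5/7.
At K = 1 the sum is 0.7143 < 1.0833; at K = 2 it is 1.2245 ≥ 1.0833.
So the minimum punishment length is K = 2.

2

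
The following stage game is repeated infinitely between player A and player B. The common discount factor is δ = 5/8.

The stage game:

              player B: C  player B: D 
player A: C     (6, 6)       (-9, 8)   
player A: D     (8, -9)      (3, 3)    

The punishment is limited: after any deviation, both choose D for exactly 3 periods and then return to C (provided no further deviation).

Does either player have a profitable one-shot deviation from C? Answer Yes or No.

IC: δ+…+δ^3 ≥ (8−6)/(6−3) = 2/3.
At δ = 5/8: partial sum = 1.2598 ≥ 0.6667. Cooperation sustainable.

No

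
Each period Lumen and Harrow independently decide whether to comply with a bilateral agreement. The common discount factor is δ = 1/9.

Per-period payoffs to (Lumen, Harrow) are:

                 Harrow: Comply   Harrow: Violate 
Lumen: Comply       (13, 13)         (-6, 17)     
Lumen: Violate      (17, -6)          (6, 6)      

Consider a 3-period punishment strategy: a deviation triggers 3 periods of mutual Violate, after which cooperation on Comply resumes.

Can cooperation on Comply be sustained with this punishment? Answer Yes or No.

IC: δ+…+δ^3 ≥ (17−13)/(13−6) = 4/7.
At δ = 1/9: partial sum = 0.1248 < 0.5714. Cooperation not sustainable.

No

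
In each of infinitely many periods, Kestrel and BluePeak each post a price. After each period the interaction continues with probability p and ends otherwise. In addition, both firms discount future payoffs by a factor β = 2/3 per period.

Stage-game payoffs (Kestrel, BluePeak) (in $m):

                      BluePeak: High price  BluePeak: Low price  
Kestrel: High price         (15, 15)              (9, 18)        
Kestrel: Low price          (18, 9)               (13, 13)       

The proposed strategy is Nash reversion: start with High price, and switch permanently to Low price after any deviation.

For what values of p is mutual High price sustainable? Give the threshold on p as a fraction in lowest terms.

9/10

Expected continuation weight on next period's payoff is β·p = 2/3·p, which plays the role of the discount factor.
Cooperation requires 2/3·p ≥ (18−15)/(18−13) = 3/5, hence p ≥ 9/10.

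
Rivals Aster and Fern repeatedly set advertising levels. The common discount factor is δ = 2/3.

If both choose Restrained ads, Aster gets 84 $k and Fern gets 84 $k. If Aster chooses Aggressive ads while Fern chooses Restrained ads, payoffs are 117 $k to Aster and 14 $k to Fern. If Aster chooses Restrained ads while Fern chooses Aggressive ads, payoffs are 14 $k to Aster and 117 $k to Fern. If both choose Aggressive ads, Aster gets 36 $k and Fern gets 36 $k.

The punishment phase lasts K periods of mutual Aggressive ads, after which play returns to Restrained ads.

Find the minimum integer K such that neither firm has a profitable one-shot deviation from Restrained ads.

No profitable deviation requires (84−36)(δ+…+δ^K) ≥ 117−84, i.e. δ+…+δ^K ≥ 11/16 ≈ 0.6875.
With δ = 2/3, the partial sums are K=1: 0.6667, K=2: 1.1111.
K = 2 is the first length at which the sum reaches 0.6875.

2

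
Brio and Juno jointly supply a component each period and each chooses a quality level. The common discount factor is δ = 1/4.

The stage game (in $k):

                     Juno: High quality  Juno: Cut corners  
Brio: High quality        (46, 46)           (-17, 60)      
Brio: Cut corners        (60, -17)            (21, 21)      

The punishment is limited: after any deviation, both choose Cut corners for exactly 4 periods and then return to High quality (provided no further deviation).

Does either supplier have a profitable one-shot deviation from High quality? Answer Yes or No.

Yes

A one-shot deviation gives 60 now, then 21 for 4 periods, then back to 46.
Gain from deviating: (60−46) today; loss: (46−21) in each of the next 4 periods.
No-deviation condition: (46−21)(δ+…+δ^4) ≥ 60−46, i.e. δ+…+δ^4 ≥ 14/25.
At δ = 1/4: δ+…+δ^4 = 0.3320 < 0.5600.
So cooperation is not sustainable.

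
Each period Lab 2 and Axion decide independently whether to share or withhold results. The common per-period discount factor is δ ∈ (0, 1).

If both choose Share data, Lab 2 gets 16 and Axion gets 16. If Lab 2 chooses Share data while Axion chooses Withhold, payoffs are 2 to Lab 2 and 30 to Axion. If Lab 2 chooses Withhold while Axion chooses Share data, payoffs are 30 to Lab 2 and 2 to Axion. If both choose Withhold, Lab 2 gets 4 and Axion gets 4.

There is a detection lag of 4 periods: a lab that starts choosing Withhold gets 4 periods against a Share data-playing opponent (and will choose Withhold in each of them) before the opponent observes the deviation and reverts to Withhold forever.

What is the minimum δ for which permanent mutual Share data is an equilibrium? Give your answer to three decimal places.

0.857

A deviator earns 30 for 4 periods, then 4 forever; cooperating earns 16 forever. Multiplying the IC by (1−δ):
16 ≥ 30(1−δ^4) + 4δ^4, so 26·δ^4 ≥ 14 and δ^4 ≥ 7/13.
δ ≥ (7/13)^(1/4) ≈ 0.857.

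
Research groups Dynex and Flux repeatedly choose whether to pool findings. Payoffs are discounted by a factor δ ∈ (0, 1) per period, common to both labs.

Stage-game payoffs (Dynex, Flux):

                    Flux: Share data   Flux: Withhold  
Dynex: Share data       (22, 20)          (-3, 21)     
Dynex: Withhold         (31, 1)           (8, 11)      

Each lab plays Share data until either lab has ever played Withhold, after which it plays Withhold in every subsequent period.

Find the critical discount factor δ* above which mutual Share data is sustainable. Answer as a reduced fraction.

Dynex: cooperation gives 22 each period; deviation gives 31 once then 8 forever.
  22/(1−δ) ≥ 31 + 8δ/(1−δ) ⇒ δ ≥ 9/23.
Flux: cooperation gives 20 each period; deviation gives 21 once then 11 forever.
  δ ≥ 1/10.
Both must hold, so the binding constraint is Dynex's: δ ≥ 9/23.

9/23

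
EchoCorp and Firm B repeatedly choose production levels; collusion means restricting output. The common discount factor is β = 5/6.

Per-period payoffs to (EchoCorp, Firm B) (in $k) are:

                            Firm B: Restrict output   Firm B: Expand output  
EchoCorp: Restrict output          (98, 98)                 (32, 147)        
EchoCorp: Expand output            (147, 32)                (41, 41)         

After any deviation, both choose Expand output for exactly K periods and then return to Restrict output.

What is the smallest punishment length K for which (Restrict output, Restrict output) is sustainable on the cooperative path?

Need Σ_{k=1}^{K} β^k ≥ (147−98)/(98−41) = 0.8596 at β = 5/6.
At K = 1 the sum is 0.8333 < 0.8596; at K = 2 it is 1.5278 ≥ 0.8596.
So the minimum punishment length is K = 2.

2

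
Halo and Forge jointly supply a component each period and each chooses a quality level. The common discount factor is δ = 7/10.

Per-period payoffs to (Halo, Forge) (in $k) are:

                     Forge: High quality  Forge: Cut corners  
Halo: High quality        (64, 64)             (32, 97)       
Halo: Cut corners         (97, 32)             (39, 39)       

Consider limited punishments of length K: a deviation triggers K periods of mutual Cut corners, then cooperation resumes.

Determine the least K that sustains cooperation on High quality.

3

No profitable deviation requires (64−39)(δ+…+δ^K) ≥ 97−64, i.e. δ+…+δ^K ≥ 33/25 ≈ 1.3200.
With δ = 7/10, the partial sums are K=1: 0.7000, K=2: 1.1900, K=3: 1.5330.
K = 3 is the first length at which the sum reaches 1.3200.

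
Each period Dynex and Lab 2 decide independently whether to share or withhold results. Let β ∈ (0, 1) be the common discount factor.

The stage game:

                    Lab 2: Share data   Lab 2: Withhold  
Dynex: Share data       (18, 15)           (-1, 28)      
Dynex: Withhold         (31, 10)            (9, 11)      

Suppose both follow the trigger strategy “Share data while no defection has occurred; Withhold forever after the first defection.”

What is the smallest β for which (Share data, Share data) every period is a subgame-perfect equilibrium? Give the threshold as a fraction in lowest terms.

13/17

Dynex's threshold: (31−18)/(31−9) = 13/22.
Lab 2's threshold: (28−15)/(28−11) = 13/17.
13/22 < 13/17, so Lab 2 binds and β* = 13/17.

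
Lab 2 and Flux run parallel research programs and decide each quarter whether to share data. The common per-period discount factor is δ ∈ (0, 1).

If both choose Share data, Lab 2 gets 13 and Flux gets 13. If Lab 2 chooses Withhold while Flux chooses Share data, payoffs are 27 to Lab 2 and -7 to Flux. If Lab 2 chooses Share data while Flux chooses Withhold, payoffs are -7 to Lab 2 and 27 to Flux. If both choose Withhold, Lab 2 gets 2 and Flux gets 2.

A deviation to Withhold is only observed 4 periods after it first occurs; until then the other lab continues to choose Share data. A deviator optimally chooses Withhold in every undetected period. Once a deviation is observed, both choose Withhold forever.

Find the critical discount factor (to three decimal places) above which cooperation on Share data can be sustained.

The best deviation is to choose Withhold for all 4 undetected periods, earning 27 each, then 2 forever once detected.
Deviation value: 27(1−δ^4)/(1−δ) + 2δ^4/(1−δ); cooperation value: 13/(1−δ).
IC: 13 ≥ 27(1−δ^4) + 2δ^4 = 27 − 25δ^4.
So δ^4 ≥ 14/25, giving δ ≥ (14/25)^(1/4) ≈ 0.865.

0.865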